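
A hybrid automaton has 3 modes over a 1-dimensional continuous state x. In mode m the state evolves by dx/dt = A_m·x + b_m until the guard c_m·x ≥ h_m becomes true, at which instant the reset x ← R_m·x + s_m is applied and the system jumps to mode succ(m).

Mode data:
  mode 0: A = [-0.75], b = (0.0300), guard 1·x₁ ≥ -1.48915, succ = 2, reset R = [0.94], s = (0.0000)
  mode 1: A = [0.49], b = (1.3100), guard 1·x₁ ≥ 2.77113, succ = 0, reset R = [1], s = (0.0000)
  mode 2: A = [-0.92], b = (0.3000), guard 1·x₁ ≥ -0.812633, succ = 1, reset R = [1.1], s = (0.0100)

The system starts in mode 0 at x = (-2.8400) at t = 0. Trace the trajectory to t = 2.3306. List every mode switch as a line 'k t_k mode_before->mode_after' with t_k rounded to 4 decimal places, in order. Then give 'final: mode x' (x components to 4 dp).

Mode 0: guard c·x = -1.4891 hit at Δt = 0.8441 (t = 0.8441), x⁻ = (-1.4892) → reset → x⁺ = (-1.3998), jump to mode 2
Mode 2: guard c·x = -0.8126 hit at Δt = 0.4520 (t = 1.2961), x⁻ = (-0.8126) → reset → x⁺ = (-0.8839), jump to mode 1
Mode 1: flow for 1.0345 to horizon, guard not reached → x = (0.2975)

1 0.8441 0->2
2 1.2961 2->1
final: 1 0.2975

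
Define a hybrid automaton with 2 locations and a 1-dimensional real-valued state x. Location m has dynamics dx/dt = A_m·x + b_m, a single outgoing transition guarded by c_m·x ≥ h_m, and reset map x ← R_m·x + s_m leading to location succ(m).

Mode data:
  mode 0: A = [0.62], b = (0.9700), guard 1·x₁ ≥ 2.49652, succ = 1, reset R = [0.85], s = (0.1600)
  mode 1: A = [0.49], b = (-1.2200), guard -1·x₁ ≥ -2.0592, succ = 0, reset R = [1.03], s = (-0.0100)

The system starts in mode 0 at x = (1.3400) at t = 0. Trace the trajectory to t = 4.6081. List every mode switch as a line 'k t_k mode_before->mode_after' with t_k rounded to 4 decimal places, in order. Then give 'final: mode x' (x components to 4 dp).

Mode 0: guard c·x = 2.4965 hit at Δt = 0.5406 (t = 0.5406), x⁻ = (2.4965) → reset → x⁺ = (2.2820), jump to mode 1
Mode 1: guard c·x = -2.0592 hit at Δt = 1.4874 (t = 2.0280), x⁻ = (2.0592) → reset → x⁺ = (2.1110), jump to mode 0
Mode 0: guard c·x = 2.4965 hit at Δt = 0.1609 (t = 2.1889), x⁻ = (2.4965) → reset → x⁺ = (2.2820), jump to mode 1
Mode 1: guard c·x = -2.0592 hit at Δt = 1.4874 (t = 3.6762), x⁻ = (2.0592) → reset → x⁺ = (2.1110), jump to mode 0
Mode 0: guard c·x = 2.4965 hit at Δt = 0.1609 (t = 3.8371), x⁻ = (2.4965) → reset → x⁺ = (2.2820), jump to mode 1
Mode 1: flow for 0.7710 to horizon, guard not reached → x = (2.1867)

1 0.5406 0->1
2 2.0280 1->0
3 2.1889 0->1
4 3.6762 1->0
5 3.8371 0->1
final: 1 2.1867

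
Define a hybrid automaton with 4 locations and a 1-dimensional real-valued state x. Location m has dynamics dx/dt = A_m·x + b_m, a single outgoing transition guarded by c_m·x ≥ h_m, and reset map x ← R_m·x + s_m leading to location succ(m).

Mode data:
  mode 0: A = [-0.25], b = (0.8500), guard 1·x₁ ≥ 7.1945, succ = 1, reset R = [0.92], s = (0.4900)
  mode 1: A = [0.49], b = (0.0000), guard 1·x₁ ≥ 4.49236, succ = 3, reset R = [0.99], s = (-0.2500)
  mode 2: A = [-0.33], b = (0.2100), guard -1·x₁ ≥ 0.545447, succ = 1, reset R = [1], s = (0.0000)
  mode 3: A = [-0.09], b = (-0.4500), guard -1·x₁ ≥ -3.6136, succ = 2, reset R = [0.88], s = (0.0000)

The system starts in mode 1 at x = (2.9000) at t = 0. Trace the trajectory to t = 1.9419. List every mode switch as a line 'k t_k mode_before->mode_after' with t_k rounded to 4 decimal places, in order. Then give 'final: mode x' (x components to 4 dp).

Mode 1: guard c·x = 4.4924 hit at Δt = 0.8932 (t = 0.8932), x⁻ = (4.4924) → reset → x⁺ = (4.1974), jump to mode 3
Mode 3: guard c·x = -3.6136 hit at Δt = 0.7287 (t = 1.6219), x⁻ = (3.6136) → reset → x⁺ = (3.1800), jump to mode 2
Mode 2: flow for 0.3200 to horizon, guard not reached → x = (2.9251)

1 0.8932 1->3
2 1.6219 3->2
final: 2 2.9251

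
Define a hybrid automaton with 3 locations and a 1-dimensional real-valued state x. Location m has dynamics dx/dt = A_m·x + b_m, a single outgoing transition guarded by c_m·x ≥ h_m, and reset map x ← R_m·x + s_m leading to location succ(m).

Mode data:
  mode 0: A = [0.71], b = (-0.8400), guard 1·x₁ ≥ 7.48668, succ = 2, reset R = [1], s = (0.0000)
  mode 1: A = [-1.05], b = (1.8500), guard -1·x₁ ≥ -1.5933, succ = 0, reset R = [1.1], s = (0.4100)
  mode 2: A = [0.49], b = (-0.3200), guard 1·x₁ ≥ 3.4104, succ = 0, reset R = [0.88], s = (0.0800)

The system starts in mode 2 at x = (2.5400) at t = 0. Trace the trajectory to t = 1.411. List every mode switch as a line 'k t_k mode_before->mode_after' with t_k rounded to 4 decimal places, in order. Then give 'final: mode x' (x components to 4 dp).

1 0.7741 2->0
final: 0 4.1664

Mode 2: guard c·x = 3.4104 hit at Δt = 0.7741 (t = 0.7741), x⁻ = (3.4104) → reset → x⁺ = (3.0812), jump to mode 0
Mode 0: flow for 0.6369 to horizon, guard not reached → x = (4.1664)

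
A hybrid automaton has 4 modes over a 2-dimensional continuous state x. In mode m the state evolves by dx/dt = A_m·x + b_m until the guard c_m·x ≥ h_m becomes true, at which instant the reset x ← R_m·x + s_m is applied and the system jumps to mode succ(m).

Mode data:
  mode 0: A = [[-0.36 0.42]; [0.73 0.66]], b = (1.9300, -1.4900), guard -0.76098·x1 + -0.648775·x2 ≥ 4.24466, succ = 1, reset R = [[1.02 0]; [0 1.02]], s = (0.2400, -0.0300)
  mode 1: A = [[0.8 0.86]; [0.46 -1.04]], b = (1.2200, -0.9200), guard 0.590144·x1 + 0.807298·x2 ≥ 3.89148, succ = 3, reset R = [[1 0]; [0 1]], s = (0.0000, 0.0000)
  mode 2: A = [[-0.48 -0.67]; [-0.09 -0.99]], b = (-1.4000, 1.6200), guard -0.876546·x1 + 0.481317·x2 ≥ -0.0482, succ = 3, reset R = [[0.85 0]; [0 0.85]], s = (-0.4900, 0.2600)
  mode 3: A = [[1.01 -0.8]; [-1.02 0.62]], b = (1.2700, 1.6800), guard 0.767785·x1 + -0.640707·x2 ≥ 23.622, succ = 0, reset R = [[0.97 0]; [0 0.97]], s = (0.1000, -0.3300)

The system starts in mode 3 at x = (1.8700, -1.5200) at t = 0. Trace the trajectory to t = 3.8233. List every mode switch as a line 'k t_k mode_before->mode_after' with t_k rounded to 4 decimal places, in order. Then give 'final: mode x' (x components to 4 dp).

1 1.3081 3->0
2 2.6552 0->1
final: 1 7.2132 -3.2325

Mode 3: guard c·x = 23.6220 hit at Δt = 1.3081 (t = 1.3081), x⁻ = (19.1906, -13.8718) → reset → x⁺ = (18.7148, -13.7857), jump to mode 0
Mode 0: guard c·x = 4.2447 hit at Δt = 1.3471 (t = 2.6552), x⁻ = (7.4854, -15.3226) → reset → x⁺ = (7.8751, -15.6590), jump to mode 1
Mode 1: flow for 1.1681 to horizon, guard not reached → x = (7.2132, -3.2325)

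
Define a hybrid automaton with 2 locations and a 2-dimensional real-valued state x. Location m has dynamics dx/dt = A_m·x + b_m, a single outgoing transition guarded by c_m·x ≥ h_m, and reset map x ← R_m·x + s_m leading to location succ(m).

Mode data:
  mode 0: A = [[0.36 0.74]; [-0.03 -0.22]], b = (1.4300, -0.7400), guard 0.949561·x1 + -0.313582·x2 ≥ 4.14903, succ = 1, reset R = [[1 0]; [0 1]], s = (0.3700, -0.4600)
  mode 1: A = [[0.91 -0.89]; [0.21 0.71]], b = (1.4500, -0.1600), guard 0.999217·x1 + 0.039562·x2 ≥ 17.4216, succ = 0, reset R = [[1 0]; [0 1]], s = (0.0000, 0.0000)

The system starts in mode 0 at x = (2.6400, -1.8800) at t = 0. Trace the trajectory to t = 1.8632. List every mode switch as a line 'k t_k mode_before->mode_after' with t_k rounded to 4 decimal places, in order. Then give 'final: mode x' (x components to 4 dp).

1 0.9625 0->1
final: 1 14.8833 -3.1827

Mode 0: guard c·x = 4.1490 hit at Δt = 0.9625 (t = 0.9625), x⁻ = (3.6280, -2.2450) → reset → x⁺ = (3.9980, -2.7050), jump to mode 1
Mode 1: flow for 0.9007 to horizon, guard not reached → x = (14.8833, -3.1827)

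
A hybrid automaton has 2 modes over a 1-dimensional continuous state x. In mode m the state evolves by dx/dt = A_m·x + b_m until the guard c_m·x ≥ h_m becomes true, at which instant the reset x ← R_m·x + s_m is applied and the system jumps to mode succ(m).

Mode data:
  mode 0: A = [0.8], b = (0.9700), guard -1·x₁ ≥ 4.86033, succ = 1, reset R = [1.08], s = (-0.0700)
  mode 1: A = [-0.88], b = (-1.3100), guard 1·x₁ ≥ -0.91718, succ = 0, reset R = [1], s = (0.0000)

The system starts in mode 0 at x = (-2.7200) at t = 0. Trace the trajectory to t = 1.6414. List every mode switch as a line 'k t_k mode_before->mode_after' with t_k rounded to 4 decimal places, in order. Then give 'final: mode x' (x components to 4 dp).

1 1.1046 0->1
final: 1 -3.8770

Mode 0: guard c·x = 4.8603 hit at Δt = 1.1046 (t = 1.1046), x⁻ = (-4.8603) → reset → x⁺ = (-5.3192), jump to mode 1
Mode 1: flow for 0.5368 to horizon, guard not reached → x = (-3.8770)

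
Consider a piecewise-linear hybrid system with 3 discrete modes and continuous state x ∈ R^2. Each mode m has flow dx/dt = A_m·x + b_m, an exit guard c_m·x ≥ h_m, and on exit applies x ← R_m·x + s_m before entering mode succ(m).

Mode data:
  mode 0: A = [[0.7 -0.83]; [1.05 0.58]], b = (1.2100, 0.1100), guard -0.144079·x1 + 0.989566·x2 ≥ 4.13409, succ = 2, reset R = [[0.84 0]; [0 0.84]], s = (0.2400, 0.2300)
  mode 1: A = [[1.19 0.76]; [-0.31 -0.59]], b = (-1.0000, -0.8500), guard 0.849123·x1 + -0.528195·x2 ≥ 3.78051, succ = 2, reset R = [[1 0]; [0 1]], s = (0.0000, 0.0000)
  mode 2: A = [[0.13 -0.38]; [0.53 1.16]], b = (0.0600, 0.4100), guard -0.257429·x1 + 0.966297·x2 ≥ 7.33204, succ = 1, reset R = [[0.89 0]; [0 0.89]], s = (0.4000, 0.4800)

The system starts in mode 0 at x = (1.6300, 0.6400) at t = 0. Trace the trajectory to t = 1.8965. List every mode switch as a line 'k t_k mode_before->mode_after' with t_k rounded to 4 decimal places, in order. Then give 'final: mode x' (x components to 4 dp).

Mode 0: guard c·x = 4.1341 hit at Δt = 1.0103 (t = 1.0103), x⁻ = (2.5374, 4.5471) → reset → x⁺ = (2.3714, 4.0496), jump to mode 2
Mode 2: guard c·x = 7.3320 hit at Δt = 0.4762 (t = 1.4865), x⁻ = (1.4636, 7.9777) → reset → x⁺ = (1.7026, 7.5801), jump to mode 1
Mode 1: flow for 0.4100 to horizon, guard not reached → x = (4.8582, 5.2721)

1 1.0103 0->2
2 1.4865 2->1
final: 1 4.8582 5.2721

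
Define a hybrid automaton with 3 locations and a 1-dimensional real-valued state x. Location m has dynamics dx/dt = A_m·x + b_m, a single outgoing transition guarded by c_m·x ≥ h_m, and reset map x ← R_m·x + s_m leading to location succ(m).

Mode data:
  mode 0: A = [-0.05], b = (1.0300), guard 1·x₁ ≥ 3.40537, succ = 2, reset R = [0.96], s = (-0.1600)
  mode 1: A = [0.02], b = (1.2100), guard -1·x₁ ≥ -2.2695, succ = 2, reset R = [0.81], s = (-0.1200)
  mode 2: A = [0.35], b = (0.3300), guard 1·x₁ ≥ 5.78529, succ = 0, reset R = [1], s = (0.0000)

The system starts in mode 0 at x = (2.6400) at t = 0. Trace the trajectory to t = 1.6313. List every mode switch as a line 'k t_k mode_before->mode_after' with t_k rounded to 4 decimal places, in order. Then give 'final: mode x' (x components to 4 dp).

1 0.8710 0->2
final: 2 4.3445

Mode 0: guard c·x = 3.4054 hit at Δt = 0.8710 (t = 0.8710), x⁻ = (3.4054) → reset → x⁺ = (3.1092), jump to mode 2
Mode 2: flow for 0.7603 to horizon, guard not reached → x = (4.3445)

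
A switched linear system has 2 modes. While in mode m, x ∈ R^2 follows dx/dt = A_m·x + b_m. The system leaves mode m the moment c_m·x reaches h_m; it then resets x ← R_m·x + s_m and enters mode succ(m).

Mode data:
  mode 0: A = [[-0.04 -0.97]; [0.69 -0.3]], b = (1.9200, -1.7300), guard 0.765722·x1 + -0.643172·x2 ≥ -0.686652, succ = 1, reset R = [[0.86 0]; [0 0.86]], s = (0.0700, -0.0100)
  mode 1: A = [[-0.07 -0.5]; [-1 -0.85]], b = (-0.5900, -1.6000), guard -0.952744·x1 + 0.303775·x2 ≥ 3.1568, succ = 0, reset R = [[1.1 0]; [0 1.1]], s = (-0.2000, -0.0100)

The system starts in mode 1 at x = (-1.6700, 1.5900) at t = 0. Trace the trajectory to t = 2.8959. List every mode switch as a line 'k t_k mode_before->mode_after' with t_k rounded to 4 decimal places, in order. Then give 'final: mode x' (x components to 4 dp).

Mode 1: guard c·x = 3.1568 hit at Δt = 1.2056 (t = 1.2056), x⁻ = (-2.9315, 1.1976) → reset → x⁺ = (-3.4247, 1.3073), jump to mode 0
Mode 0: guard c·x = -0.6867 hit at Δt = 0.6998 (t = 1.9054), x⁻ = (-1.9491, -1.2529) → reset → x⁺ = (-1.6063, -1.0875), jump to mode 1
Mode 1: flow for 0.9905 to horizon, guard not reached → x = (-1.7167, -0.4391)

1 1.2056 1->0
2 1.9054 0->1
final: 1 -1.7167 -0.4391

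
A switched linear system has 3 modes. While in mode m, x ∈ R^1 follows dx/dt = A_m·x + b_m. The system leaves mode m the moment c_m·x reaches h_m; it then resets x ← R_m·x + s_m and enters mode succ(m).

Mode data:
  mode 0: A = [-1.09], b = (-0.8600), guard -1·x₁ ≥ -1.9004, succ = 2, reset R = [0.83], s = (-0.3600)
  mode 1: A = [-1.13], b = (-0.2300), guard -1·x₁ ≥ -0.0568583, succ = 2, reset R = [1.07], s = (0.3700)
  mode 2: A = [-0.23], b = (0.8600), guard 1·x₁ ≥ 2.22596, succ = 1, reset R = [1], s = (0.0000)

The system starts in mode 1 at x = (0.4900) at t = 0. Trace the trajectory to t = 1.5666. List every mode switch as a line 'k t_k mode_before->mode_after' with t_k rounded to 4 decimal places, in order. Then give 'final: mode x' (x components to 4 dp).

1 0.8669 1->2
final: 2 0.9226

Mode 1: guard c·x = -0.0569 hit at Δt = 0.8669 (t = 0.8669), x⁻ = (0.0569) → reset → x⁺ = (0.4308), jump to mode 2
Mode 2: flow for 0.6997 to horizon, guard not reached → x = (0.9226)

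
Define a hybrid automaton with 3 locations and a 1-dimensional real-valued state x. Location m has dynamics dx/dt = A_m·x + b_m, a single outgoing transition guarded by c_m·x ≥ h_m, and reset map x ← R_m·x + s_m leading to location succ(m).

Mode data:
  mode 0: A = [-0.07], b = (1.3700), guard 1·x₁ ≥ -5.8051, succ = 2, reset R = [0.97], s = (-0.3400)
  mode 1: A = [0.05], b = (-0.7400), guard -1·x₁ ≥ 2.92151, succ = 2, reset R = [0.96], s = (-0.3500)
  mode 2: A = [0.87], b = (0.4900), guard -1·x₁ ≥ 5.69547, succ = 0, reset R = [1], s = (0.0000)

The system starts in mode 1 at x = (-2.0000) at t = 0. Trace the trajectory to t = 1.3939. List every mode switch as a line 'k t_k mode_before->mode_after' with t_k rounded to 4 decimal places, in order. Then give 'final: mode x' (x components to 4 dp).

1 1.0680 1->2
final: 2 -4.0041

Mode 1: guard c·x = 2.9215 hit at Δt = 1.0680 (t = 1.0680), x⁻ = (-2.9215) → reset → x⁺ = (-3.1546), jump to mode 2
Mode 2: flow for 0.3259 to horizon, guard not reached → x = (-4.0041)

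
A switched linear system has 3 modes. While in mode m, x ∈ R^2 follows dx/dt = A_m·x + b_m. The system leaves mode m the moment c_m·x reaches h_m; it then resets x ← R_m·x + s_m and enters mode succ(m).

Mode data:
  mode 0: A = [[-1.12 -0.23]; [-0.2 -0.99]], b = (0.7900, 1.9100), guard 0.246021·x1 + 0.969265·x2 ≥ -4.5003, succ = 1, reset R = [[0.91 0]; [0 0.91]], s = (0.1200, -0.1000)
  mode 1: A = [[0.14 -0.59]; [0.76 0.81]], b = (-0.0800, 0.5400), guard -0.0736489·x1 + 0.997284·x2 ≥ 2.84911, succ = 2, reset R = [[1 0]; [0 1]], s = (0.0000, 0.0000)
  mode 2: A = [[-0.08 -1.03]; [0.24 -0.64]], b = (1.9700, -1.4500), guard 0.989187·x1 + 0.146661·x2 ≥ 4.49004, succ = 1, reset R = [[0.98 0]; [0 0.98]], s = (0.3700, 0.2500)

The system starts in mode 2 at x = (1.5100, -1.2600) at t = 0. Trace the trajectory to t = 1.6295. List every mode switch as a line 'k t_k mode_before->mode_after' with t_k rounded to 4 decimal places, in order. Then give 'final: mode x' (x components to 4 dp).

1 1.0598 2->1
final: 1 5.2238 1.8567

Mode 2: guard c·x = 4.4900 hit at Δt = 1.0598 (t = 1.0598), x⁻ = (4.7084, -1.1415) → reset → x⁺ = (4.9842, -0.8686), jump to mode 1
Mode 1: flow for 0.5697 to horizon, guard not reached → x = (5.2238, 1.8567)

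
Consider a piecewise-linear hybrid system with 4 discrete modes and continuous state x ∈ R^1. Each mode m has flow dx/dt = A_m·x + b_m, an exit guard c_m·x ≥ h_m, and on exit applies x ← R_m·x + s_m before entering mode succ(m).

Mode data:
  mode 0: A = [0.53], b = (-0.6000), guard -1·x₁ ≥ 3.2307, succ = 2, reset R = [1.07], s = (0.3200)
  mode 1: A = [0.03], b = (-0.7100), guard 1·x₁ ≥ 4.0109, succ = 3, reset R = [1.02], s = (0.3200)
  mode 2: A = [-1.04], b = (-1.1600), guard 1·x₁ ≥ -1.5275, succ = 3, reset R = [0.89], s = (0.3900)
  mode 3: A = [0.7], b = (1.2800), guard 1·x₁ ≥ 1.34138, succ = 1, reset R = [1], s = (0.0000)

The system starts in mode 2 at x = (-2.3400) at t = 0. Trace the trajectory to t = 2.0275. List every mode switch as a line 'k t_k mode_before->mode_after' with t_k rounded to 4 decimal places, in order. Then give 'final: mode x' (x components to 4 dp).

1 1.0472 2->3
final: 3 -0.1222

Mode 2: guard c·x = -1.5275 hit at Δt = 1.0472 (t = 1.0472), x⁻ = (-1.5275) → reset → x⁺ = (-0.9695), jump to mode 3
Mode 3: flow for 0.9803 to horizon, guard not reached → x = (-0.1222)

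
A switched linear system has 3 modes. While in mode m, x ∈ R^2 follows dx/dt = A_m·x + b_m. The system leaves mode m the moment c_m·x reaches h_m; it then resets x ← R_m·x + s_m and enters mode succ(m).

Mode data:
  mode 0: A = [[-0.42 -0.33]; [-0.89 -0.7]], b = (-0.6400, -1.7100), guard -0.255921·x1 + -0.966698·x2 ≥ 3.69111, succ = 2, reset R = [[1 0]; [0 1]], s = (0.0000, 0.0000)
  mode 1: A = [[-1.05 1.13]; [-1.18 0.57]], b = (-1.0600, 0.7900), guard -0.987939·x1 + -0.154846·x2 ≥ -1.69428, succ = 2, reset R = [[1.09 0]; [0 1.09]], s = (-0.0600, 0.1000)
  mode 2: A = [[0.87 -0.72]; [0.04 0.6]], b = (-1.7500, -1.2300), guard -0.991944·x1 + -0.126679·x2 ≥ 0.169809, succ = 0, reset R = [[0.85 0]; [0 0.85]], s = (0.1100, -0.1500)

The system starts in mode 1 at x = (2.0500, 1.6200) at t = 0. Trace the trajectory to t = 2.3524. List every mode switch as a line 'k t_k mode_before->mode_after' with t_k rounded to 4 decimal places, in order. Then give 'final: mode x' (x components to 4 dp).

Mode 1: guard c·x = -1.6943 hit at Δt = 0.4613 (t = 0.4613), x⁻ = (1.4920, 1.4225) → reset → x⁺ = (1.5663, 1.6505), jump to mode 2
Mode 2: guard c·x = 0.1698 hit at Δt = 0.8545 (t = 1.3158), x⁻ = (-0.3523, 1.4184) → reset → x⁺ = (-0.1895, 1.0556), jump to mode 0
Mode 0: flow for 1.0366 to horizon, guard not reached → x = (-0.7028, -0.3989)

1 0.4613 1->2
2 1.3158 2->0
final: 0 -0.7028 -0.3989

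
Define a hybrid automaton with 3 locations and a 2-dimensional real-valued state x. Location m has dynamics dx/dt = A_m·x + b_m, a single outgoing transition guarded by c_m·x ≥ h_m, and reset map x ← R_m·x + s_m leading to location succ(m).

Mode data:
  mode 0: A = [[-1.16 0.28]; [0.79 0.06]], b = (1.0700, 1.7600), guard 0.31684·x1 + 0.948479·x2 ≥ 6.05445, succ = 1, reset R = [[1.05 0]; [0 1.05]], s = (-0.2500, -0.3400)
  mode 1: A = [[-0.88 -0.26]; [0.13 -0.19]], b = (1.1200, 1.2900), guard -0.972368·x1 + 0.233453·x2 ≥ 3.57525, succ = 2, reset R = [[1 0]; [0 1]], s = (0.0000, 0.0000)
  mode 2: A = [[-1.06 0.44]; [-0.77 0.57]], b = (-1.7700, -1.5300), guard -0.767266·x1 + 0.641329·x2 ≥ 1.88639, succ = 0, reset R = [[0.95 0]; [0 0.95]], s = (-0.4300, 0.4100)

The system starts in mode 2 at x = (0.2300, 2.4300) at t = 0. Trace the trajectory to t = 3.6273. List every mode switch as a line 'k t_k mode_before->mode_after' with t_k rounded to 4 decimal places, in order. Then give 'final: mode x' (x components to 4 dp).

1 1.3306 2->0
2 2.6994 0->1
final: 1 0.2674 6.0896

Mode 2: guard c·x = 1.8864 hit at Δt = 1.3306 (t = 1.3306), x⁻ = (-0.4702, 2.3789) → reset → x⁺ = (-0.8767, 2.6699), jump to mode 0
Mode 0: guard c·x = 6.0545 hit at Δt = 1.3688 (t = 2.6994), x⁻ = (1.4175, 5.9098) → reset → x⁺ = (1.2384, 5.8653), jump to mode 1
Mode 1: flow for 0.9279 to horizon, guard not reached → x = (0.2674, 6.0896)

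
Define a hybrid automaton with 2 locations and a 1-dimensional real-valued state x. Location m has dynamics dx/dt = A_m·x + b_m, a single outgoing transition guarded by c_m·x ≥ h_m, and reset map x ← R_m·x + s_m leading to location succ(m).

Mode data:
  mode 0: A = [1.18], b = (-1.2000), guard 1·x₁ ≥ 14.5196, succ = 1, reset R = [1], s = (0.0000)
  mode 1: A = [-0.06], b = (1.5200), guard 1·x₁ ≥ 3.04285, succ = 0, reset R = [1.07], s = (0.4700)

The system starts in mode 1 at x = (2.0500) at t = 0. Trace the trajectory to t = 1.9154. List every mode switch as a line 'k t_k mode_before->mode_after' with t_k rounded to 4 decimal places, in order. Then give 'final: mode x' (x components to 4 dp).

1 0.7263 1->0
final: 0 12.0366

Mode 1: guard c·x = 3.0429 hit at Δt = 0.7263 (t = 0.7263), x⁻ = (3.0429) → reset → x⁺ = (3.7258), jump to mode 0
Mode 0: flow for 1.1891 to horizon, guard not reached → x = (12.0366)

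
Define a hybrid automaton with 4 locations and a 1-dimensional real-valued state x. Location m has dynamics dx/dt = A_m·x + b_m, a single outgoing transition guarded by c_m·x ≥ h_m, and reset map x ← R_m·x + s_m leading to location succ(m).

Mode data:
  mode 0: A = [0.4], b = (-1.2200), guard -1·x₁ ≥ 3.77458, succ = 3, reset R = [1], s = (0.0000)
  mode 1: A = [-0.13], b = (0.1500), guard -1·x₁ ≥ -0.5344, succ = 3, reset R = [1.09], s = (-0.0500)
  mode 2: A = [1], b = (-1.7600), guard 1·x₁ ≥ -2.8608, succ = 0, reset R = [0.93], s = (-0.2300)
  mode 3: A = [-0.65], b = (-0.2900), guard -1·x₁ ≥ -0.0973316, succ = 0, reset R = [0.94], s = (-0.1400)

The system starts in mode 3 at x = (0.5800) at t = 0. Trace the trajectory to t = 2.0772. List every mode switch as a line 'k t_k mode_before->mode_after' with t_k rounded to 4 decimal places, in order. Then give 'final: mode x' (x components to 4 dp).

1 0.9778 3->0
final: 0 -1.7599

Mode 3: guard c·x = -0.0973 hit at Δt = 0.9778 (t = 0.9778), x⁻ = (0.0973) → reset → x⁺ = (-0.0485), jump to mode 0
Mode 0: flow for 1.0994 to horizon, guard not reached → x = (-1.7599)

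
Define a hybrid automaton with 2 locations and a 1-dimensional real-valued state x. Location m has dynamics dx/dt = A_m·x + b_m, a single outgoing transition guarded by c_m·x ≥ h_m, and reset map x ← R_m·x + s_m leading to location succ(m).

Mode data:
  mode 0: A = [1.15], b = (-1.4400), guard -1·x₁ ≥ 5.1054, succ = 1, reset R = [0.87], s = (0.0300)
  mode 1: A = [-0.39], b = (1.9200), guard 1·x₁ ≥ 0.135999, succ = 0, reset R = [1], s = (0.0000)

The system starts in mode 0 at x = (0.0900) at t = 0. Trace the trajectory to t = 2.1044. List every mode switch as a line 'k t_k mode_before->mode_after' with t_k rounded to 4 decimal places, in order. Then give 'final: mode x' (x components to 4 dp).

Mode 0: guard c·x = 5.1054 hit at Δt = 1.4777 (t = 1.4777), x⁻ = (-5.1054) → reset → x⁺ = (-4.4117), jump to mode 1
Mode 1: flow for 0.6267 to horizon, guard not reached → x = (-2.3876)

1 1.4777 0->1
final: 1 -2.3876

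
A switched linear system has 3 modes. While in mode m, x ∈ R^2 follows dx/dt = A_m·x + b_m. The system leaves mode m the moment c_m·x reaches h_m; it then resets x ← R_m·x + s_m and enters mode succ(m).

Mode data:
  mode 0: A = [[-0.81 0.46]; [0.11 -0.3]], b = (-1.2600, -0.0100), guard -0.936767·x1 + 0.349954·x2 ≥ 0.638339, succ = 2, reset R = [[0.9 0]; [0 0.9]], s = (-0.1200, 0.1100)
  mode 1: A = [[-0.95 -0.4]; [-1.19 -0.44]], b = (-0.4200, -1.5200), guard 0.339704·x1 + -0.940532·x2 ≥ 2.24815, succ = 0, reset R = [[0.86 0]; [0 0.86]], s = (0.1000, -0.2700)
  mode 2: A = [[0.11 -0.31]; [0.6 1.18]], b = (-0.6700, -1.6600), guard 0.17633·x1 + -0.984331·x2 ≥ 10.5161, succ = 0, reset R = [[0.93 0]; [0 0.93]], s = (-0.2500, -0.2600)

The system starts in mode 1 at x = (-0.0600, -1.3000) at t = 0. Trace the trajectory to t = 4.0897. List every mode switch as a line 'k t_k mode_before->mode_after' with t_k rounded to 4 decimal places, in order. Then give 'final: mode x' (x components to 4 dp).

1 1.2424 1->0
2 2.2349 0->2
3 3.3355 2->0
final: 0 -3.4443 -8.3656

Mode 1: guard c·x = 2.2481 hit at Δt = 1.2424 (t = 1.2424), x⁻ = (0.2320, -2.3065) → reset → x⁺ = (0.2995, -2.2536), jump to mode 0
Mode 0: guard c·x = 0.6383 hit at Δt = 0.9925 (t = 2.2349), x⁻ = (-1.3338, -1.7464) → reset → x⁺ = (-1.3205, -1.4618), jump to mode 2
Mode 2: guard c·x = 10.5161 hit at Δt = 1.1006 (t = 3.3355), x⁻ = (-0.4315, -10.7608) → reset → x⁺ = (-0.6513, -10.2675), jump to mode 0
Mode 0: flow for 0.7542 to horizon, guard not reached → x = (-3.4443, -8.3656)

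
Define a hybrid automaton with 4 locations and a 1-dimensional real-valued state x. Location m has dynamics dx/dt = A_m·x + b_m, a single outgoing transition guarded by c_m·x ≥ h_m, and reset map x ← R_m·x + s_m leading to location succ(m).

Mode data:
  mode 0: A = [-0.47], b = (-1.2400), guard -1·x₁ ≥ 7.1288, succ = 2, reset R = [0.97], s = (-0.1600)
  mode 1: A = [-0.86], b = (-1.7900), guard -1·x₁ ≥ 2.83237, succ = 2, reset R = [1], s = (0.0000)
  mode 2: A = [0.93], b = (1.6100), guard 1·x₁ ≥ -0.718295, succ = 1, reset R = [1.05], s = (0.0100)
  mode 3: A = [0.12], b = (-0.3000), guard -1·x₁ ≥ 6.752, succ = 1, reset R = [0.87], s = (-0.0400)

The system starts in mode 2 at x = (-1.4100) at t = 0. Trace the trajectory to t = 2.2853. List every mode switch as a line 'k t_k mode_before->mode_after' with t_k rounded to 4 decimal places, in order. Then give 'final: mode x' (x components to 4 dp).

1 1.2350 2->1
final: 1 -1.5395

Mode 2: guard c·x = -0.7183 hit at Δt = 1.2350 (t = 1.2350), x⁻ = (-0.7183) → reset → x⁺ = (-0.7442), jump to mode 1
Mode 1: flow for 1.0503 to horizon, guard not reached → x = (-1.5395)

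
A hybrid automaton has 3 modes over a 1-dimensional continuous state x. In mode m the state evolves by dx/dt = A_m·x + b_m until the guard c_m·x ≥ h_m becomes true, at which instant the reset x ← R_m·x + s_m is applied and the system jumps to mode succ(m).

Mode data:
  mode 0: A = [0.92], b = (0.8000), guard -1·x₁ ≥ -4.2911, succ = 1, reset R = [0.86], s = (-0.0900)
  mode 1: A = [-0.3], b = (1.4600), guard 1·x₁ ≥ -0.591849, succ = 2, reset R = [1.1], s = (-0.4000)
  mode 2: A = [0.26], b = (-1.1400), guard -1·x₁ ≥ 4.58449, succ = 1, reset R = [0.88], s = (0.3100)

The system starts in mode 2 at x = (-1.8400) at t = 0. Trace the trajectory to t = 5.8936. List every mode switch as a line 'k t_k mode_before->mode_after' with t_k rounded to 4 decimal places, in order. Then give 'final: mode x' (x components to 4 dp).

Mode 2: guard c·x = 4.5845 hit at Δt = 1.4049 (t = 1.4049), x⁻ = (-4.5845) → reset → x⁺ = (-3.7244), jump to mode 1
Mode 1: guard c·x = -0.5918 hit at Δt = 1.5118 (t = 2.9167), x⁻ = (-0.5918) → reset → x⁺ = (-1.0510), jump to mode 2
Mode 2: guard c·x = 4.5845 hit at Δt = 1.9262 (t = 4.8429), x⁻ = (-4.5845) → reset → x⁺ = (-3.7244), jump to mode 1
Mode 1: flow for 1.0507 to horizon, guard not reached → x = (-1.4016)

1 1.4049 2->1
2 2.9167 1->2
3 4.8429 2->1
final: 1 -1.4016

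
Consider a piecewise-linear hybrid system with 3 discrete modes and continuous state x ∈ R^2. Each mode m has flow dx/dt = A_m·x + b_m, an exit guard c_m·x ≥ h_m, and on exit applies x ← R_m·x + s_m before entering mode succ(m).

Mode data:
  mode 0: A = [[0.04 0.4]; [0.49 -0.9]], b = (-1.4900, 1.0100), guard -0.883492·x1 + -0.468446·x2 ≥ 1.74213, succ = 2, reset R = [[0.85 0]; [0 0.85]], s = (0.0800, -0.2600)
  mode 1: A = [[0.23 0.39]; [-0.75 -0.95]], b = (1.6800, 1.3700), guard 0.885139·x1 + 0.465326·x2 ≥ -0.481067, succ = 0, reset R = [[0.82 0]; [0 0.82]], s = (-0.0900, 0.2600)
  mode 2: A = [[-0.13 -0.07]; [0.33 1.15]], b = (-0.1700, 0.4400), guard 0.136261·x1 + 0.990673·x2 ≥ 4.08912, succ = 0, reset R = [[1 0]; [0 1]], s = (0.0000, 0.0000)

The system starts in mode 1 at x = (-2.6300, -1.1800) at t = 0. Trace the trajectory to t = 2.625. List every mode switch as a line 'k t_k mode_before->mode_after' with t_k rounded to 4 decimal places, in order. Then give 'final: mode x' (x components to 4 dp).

1 1.0040 1->0
2 2.0297 0->2
final: 2 -1.8569 0.4170

Mode 1: guard c·x = -0.4811 hit at Δt = 1.0040 (t = 1.0040), x⁻ = (-1.2675, 1.3772) → reset → x⁺ = (-1.1293, 1.3893), jump to mode 0
Mode 0: guard c·x = 1.7421 hit at Δt = 1.0257 (t = 2.0297), x⁻ = (-2.3131, 0.6435) → reset → x⁺ = (-1.8861, 0.2870), jump to mode 2
Mode 2: flow for 0.5953 to horizon, guard not reached → x = (-1.8569, 0.4170)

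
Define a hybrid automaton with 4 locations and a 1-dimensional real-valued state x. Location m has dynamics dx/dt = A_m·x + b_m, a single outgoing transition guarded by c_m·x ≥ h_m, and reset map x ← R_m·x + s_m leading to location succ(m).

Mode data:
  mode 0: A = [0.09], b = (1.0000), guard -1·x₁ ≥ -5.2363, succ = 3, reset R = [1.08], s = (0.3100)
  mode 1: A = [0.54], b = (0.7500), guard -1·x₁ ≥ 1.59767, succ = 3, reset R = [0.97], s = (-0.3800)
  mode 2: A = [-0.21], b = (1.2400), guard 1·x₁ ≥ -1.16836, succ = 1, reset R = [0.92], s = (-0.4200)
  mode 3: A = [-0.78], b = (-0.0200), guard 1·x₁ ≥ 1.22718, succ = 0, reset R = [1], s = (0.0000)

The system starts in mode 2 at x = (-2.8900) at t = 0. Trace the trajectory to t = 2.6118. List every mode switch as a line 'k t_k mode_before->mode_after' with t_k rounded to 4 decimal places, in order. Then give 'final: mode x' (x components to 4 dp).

Mode 2: guard c·x = -1.1684 hit at Δt = 1.0374 (t = 1.0374), x⁻ = (-1.1684) → reset → x⁺ = (-1.4949), jump to mode 1
Mode 1: guard c·x = 1.5977 hit at Δt = 1.2552 (t = 2.2926), x⁻ = (-1.5977) → reset → x⁺ = (-1.9297), jump to mode 3
Mode 3: flow for 0.3192 to horizon, guard not reached → x = (-1.5101)

1 1.0374 2->1
2 2.2926 1->3
final: 3 -1.5101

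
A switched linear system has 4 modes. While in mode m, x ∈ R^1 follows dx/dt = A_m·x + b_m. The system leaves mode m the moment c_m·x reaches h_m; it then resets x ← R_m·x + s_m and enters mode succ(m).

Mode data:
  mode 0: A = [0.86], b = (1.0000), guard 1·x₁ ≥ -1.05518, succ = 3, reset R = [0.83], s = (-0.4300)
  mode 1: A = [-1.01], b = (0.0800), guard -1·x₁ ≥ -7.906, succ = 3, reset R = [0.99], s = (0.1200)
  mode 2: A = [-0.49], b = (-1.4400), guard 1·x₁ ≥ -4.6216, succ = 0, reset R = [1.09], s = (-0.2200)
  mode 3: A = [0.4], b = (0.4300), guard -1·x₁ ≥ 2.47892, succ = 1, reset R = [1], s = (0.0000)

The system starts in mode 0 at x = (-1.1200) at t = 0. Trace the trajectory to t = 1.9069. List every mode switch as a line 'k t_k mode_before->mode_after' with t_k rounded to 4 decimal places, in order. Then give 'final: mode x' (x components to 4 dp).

Mode 0: guard c·x = -1.0552 hit at Δt = 1.0723 (t = 1.0723), x⁻ = (-1.0552) → reset → x⁺ = (-1.3058), jump to mode 3
Mode 3: flow for 0.8346 to horizon, guard not reached → x = (-1.3973)

1 1.0723 0->3
final: 3 -1.3973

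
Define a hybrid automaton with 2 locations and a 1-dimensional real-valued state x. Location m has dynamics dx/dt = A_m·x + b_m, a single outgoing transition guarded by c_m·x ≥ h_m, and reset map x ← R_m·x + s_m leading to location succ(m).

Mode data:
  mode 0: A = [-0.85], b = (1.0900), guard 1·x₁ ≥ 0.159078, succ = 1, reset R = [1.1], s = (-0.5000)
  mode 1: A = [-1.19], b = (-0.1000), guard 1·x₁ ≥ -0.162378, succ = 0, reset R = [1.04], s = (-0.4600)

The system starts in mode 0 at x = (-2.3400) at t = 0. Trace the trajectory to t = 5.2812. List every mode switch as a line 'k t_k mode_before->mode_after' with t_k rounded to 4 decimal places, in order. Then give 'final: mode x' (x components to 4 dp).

1 1.3775 0->1
2 2.3217 1->0
3 2.9470 0->1
4 3.8912 1->0
5 4.5165 0->1
final: 1 -0.1810

Mode 0: guard c·x = 0.1591 hit at Δt = 1.3775 (t = 1.3775), x⁻ = (0.1591) → reset → x⁺ = (-0.3250), jump to mode 1
Mode 1: guard c·x = -0.1624 hit at Δt = 0.9442 (t = 2.3217), x⁻ = (-0.1624) → reset → x⁺ = (-0.6289), jump to mode 0
Mode 0: guard c·x = 0.1591 hit at Δt = 0.6253 (t = 2.9470), x⁻ = (0.1591) → reset → x⁺ = (-0.3250), jump to mode 1
Mode 1: guard c·x = -0.1624 hit at Δt = 0.9442 (t = 3.8912), x⁻ = (-0.1624) → reset → x⁺ = (-0.6289), jump to mode 0
Mode 0: guard c·x = 0.1591 hit at Δt = 0.6253 (t = 4.5165), x⁻ = (0.1591) → reset → x⁺ = (-0.3250), jump to mode 1
Mode 1: flow for 0.7647 to horizon, guard not reached → x = (-0.1810)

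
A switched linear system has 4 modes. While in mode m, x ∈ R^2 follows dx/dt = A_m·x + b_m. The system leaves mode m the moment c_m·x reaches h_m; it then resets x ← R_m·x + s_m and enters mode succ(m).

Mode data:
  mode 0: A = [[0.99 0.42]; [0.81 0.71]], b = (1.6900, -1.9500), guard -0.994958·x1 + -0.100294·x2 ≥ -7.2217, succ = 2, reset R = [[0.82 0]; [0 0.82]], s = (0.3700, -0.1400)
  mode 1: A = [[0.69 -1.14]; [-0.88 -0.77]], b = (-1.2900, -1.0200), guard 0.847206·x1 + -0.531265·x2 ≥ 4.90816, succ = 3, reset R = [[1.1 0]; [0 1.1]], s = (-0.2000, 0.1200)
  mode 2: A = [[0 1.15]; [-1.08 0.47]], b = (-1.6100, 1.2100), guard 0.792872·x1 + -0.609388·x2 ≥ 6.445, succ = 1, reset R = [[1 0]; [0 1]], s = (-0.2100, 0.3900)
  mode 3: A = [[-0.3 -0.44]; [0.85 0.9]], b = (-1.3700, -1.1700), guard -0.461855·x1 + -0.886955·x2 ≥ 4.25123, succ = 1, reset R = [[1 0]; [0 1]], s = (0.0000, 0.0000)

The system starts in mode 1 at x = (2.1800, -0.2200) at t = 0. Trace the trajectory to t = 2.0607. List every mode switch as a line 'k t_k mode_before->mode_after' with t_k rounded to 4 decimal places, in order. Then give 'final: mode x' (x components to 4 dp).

1 0.9025 1->3
final: 3 3.0100 -3.2973

Mode 1: guard c·x = 4.9082 hit at Δt = 0.9025 (t = 0.9025), x⁻ = (4.2232, -2.5039) → reset → x⁺ = (4.4455, -2.6343), jump to mode 3
Mode 3: flow for 1.1582 to horizon, guard not reached → x = (3.0100, -3.2973)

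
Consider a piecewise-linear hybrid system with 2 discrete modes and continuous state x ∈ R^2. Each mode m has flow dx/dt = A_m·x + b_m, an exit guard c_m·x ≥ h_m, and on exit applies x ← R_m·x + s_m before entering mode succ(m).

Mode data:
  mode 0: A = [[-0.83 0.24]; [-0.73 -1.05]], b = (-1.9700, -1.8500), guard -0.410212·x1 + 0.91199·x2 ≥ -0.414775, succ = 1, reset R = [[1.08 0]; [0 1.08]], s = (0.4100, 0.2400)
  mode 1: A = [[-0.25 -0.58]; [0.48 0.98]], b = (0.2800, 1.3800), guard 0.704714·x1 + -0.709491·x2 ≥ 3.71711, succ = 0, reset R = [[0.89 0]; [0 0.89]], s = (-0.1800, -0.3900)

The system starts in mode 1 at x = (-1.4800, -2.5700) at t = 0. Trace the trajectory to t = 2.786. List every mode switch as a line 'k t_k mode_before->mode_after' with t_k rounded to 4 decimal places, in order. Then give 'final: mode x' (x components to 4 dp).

1 0.8837 1->0
2 2.4621 0->1
final: 1 -1.4053 -1.5483

Mode 1: guard c·x = 3.7171 hit at Δt = 0.8837 (t = 0.8837), x⁻ = (0.6645, -4.5790) → reset → x⁺ = (0.4114, -4.4654), jump to mode 0
Mode 0: guard c·x = -0.4148 hit at Δt = 1.5784 (t = 2.4621), x⁻ = (-2.1353, -1.4152) → reset → x⁺ = (-1.8961, -1.2885), jump to mode 1
Mode 1: flow for 0.3239 to horizon, guard not reached → x = (-1.4053, -1.5483)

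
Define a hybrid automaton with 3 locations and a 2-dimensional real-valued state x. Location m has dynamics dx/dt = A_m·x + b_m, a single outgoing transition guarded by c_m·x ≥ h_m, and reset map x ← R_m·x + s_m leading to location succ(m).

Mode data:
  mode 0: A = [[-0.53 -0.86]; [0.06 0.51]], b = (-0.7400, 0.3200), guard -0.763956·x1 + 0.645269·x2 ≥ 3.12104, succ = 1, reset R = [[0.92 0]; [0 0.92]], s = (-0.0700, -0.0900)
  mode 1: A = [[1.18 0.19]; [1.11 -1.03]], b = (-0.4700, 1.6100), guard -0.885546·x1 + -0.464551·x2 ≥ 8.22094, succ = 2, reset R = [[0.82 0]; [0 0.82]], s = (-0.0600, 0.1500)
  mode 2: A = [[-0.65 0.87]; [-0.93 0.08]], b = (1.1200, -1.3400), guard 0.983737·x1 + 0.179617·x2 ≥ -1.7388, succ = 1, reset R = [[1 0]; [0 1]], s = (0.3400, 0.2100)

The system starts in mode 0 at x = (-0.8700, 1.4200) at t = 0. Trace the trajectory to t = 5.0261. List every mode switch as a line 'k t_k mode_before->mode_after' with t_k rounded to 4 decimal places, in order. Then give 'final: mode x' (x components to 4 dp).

Mode 0: guard c·x = 3.1210 hit at Δt = 0.7894 (t = 0.7894), x⁻ = (-2.0994, 2.3513) → reset → x⁺ = (-2.0014, 2.0732), jump to mode 1
Mode 1: guard c·x = 8.2209 hit at Δt = 1.1184 (t = 1.9078), x⁻ = (-8.2619, -1.9474) → reset → x⁺ = (-6.8348, -1.4468), jump to mode 2
Mode 2: guard c·x = -1.7388 hit at Δt = 1.0901 (t = 2.9979), x⁻ = (-2.0586, 1.5941) → reset → x⁺ = (-1.7186, 1.8041), jump to mode 1
Mode 1: guard c·x = 8.2209 hit at Δt = 1.2182 (t = 4.2161), x⁻ = (-8.2009, -2.0636) → reset → x⁺ = (-6.7847, -1.5422), jump to mode 2
Mode 2: flow for 0.8100 to horizon, guard not reached → x = (-3.2314, 1.1465)

1 0.7894 0->1
2 1.9078 1->2
3 2.9979 2->1
4 4.2161 1->2
final: 2 -3.2314 1.1465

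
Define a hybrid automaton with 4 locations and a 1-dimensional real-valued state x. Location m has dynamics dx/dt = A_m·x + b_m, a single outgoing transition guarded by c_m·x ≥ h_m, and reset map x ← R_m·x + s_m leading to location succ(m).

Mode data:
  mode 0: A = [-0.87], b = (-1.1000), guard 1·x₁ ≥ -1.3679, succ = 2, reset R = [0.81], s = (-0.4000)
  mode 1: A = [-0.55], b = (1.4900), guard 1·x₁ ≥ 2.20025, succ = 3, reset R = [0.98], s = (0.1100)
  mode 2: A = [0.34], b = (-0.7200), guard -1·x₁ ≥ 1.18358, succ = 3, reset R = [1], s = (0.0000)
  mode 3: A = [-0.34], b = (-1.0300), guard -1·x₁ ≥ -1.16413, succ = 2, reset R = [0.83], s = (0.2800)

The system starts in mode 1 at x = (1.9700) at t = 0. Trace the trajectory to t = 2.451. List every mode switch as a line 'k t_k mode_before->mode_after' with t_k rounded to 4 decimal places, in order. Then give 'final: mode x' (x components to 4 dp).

1 0.6787 1->3
2 1.3650 3->2
final: 2 0.8570

Mode 1: guard c·x = 2.2003 hit at Δt = 0.6787 (t = 0.6787), x⁻ = (2.2002) → reset → x⁺ = (2.2662), jump to mode 3
Mode 3: guard c·x = -1.1641 hit at Δt = 0.6863 (t = 1.3650), x⁻ = (1.1641) → reset → x⁺ = (1.2462), jump to mode 2
Mode 2: flow for 1.0860 to horizon, guard not reached → x = (0.8570)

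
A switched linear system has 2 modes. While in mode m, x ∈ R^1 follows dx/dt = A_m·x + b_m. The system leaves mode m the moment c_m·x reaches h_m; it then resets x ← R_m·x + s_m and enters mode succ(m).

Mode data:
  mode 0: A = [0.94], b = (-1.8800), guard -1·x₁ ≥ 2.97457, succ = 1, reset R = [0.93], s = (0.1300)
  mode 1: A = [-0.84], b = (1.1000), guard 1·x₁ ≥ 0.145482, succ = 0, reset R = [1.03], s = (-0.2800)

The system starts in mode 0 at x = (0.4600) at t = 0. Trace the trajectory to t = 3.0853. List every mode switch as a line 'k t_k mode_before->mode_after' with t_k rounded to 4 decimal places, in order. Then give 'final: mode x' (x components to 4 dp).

1 1.2474 0->1
2 2.7007 1->0
final: 0 -1.0579

Mode 0: guard c·x = 2.9746 hit at Δt = 1.2474 (t = 1.2474), x⁻ = (-2.9746) → reset → x⁺ = (-2.6364), jump to mode 1
Mode 1: guard c·x = 0.1455 hit at Δt = 1.4533 (t = 2.7007), x⁻ = (0.1455) → reset → x⁺ = (-0.1302), jump to mode 0
Mode 0: flow for 0.3846 to horizon, guard not reached → x = (-1.0579)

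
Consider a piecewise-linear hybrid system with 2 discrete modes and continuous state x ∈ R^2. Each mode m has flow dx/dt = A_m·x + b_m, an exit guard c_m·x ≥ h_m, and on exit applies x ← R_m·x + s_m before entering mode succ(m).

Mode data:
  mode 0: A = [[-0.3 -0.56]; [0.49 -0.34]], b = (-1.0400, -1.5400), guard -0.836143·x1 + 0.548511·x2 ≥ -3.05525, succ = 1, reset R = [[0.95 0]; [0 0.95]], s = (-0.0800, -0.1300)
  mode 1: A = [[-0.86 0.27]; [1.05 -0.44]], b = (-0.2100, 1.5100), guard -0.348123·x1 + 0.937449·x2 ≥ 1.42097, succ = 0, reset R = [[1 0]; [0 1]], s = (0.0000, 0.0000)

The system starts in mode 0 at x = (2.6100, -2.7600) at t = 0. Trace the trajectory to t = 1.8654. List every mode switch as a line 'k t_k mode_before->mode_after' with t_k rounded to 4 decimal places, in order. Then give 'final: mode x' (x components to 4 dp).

Mode 0: guard c·x = -3.0553 hit at Δt = 1.0945 (t = 1.0945), x⁻ = (2.1880, -2.2347) → reset → x⁺ = (1.9986, -2.2529), jump to mode 1
Mode 1: flow for 0.7709 to horizon, guard not reached → x = (0.8021, 0.2470)

1 1.0945 0->1
final: 1 0.8021 0.2470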